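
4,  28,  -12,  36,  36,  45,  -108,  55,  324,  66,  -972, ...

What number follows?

Taking every 2nd term gives 2 separate tracks.
Subsequence A: 4, -12, 36, -108, 324, -972 — geometric with ratio -3.
Subsequence B: 28, 36, 45, 55, 66 — triangular numbers starting at T_7.
Term 12 comes from subsequence B (its 6th entry): 78.

78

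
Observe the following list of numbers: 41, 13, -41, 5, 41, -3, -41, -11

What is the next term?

Odd-indexed and even-indexed terms follow separate rules.
Subsequence A: 41, -41, 41, -41 (the oscillation 41·(−1)^(n+1)).
Subsequence B: 13, 5, -3, -11 (subtracting 8 each time).
Position 9 falls in subsequence A as its term 5, giving 41.

41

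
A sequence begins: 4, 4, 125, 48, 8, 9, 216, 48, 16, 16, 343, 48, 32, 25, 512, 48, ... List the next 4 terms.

Split by position mod 4 into 4 tracks.
Track A: 4, 8, 16, 32. Geometric, ×2 each step.
Track B: 4, 9, 16, 25. The squares 2², 3², 4², ….
Track C: 125, 216, 343, 512. Perfect cubes starting at 5³.
Track D: 48, 48, 48, 48. Always 48.
Term 17 comes from track A (its 5th entry): 64.
The 18th slot belongs to track B; its 5th term is 36.
The 19th slot belongs to track C; its 5th term is 729.
The 20th slot belongs to track D; its 5th term is 48.

64, 36, 729, 48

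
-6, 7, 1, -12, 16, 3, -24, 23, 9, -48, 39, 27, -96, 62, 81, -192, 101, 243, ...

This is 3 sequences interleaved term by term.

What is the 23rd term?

264

Split by position mod 3: positions 1, 4, 7, … form one track, and each other residue class forms its own.
Subsequence A = -6, -12, -24, -48, -96, -192: geometric, ×2 each step.
Subsequence B = 7, 16, 23, 39, 62, 101: each term equals the sum of the previous two.
Subsequence C = 1, 3, 9, 27, 81, 243: successive powers of 3.
Position 23 falls in subsequence B as its term 8, giving 264.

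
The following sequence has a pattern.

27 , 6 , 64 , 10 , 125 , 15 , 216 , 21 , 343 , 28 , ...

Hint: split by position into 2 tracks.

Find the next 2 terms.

512, 36

Split by position mod 2 into 2 tracks.
Stream A is 27, 64, 125, 216, 343, which is the cubes 3³, 4³, 5³, ….
Stream B is 6, 10, 15, 21, 28, which is triangular numbers starting at T_3.
The 11th slot belongs to stream A; its 6th term is 512.
Position 12 → stream B, term 6 = 36.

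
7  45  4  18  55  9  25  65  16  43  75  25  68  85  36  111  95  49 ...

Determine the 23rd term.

115

Split by position mod 3 into 3 tracks.
Track A: 7, 18, 25, 43, 68, 111 — each term equals the sum of the previous two.
Track B: 45, 55, 65, 75, 85, 95 — linear: a_n = 35 + 10·n.
Track C: 4, 9, 16, 25, 36, 49 — perfect squares starting at 2².
The 23rd slot belongs to track B; its 8th term is 115.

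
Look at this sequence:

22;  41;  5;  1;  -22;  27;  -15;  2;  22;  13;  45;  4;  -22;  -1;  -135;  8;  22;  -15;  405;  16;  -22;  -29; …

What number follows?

-1215

Read the sequence 4 terms at a time; column i is its own pattern.
Subsequence A: 22, -22, 22, -22, 22, -22 (the oscillation 22·(−1)^(n+1)).
Subsequence B: 41, 27, 13, -1, -15, -29 (subtracting 14 each time).
Subsequence C: 5, -15, 45, -135, 405 (geometric, ×-3 each step).
Subsequence D: 1, 2, 4, 8, 16 (powers of 2).
Term 23 comes from subsequence C (its 6th entry): -1215.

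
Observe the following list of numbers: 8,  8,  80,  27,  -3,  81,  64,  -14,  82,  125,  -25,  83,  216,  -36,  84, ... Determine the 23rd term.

The terms cycle through 3 interleaved subsequences.
Track A = 8, 27, 64, 125, 216: perfect cubes starting at 2³.
Track B = 8, -3, -14, -25, -36: arithmetic with common difference −11.
Track C = 80, 81, 82, 83, 84: adding 1 each time.
The 23rd slot belongs to track B; its 8th term is -69.

-69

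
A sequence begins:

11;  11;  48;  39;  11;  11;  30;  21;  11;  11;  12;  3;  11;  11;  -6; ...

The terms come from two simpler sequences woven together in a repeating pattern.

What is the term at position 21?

The slot pattern repeats as AABB (period 4), so there are 2 interleaved tracks.
Track A: 11, 11, 11, 11, 11, 11, 11, 11 (constant 11).
Track B: 48, 39, 30, 21, 12, 3, -6 (subtracting 9 each time).
Position 21 falls in track A as its term 11, giving 11.

11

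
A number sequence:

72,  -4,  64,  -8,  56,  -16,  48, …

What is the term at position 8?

Taking every 2nd term gives 2 separate tracks.
Track A: 72, 64, 56, 48 (arithmetic with common difference −8).
Track B: -4, -8, -16 (a geometric progression (common ratio 2)).
Position 8 falls in track B as its term 4, giving -32.

-32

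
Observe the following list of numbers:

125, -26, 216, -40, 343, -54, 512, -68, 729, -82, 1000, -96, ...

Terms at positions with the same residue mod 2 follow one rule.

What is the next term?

Odd-indexed and even-indexed terms follow separate rules.
Track A is 125, 216, 343, 512, 729, 1000, which is consecutive cubes n³ from n = 5.
Track B is -26, -40, -54, -68, -82, -96, which is linear: a_n = -12 − 14·n.
Term 13 comes from track A (its 7th entry): 1331.

1331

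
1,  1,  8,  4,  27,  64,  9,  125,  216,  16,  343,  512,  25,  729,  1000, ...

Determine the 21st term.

Positions follow the repeating pattern ABB; grouping by letter gives 2 tracks.
Stream A: 1, 4, 9, 16, 25 — the squares 1², 2², 3², ….
Stream B: 1, 8, 27, 64, 125, 216, 343, 512, 729, 1000 — perfect cubes starting at 1³.
Position 21 → stream B, term 14 = 2744.

2744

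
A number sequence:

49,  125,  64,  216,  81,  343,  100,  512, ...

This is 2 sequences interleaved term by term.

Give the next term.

Odd-indexed and even-indexed terms follow separate rules.
Subsequence A: 49, 64, 81, 100. Consecutive squares n² from n = 7.
Subsequence B: 125, 216, 343, 512. The cubes 5³, 6³, 7³, ….
Term 9 comes from subsequence A (its 5th entry): 121.

121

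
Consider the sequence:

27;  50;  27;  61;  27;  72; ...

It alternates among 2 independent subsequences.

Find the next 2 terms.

Odd-indexed and even-indexed terms follow separate rules.
Track A: 27, 27, 27 — constant 27.
Track B: 50, 61, 72 — arithmetic, step +11.
Position 7 → track A, term 4 = 27.
The 8th slot belongs to track B; its 4th term is 83.

27, 83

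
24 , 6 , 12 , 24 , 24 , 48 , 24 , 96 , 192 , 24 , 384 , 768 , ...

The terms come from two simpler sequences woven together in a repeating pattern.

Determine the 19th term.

24

The slot pattern repeats as ABB (period 3), so there are 2 interleaved tracks.
Track A: 24, 24, 24, 24 — constant 24.
Track B: 6, 12, 24, 48, 96, 192, 384, 768 — geometric, ×2 each step.
Position 19 falls in track A as its term 7, giving 24.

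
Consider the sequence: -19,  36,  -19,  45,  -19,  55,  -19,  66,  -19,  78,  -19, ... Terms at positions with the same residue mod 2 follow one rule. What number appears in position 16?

120

Split by position mod 2 into 2 tracks.
Track A: -19, -19, -19, -19, -19, -19 — constant -19.
Track B: 36, 45, 55, 66, 78 — triangular numbers n(n+1)/2 for n = 8, 9, ….
Position 16 → track B, term 8 = 120.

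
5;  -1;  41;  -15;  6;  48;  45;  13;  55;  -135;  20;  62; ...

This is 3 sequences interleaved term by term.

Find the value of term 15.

69

Split by position mod 3 into 3 tracks.
Track A: 5, -15, 45, -135 — a geometric progression (common ratio -3).
Track B: -1, 6, 13, 20 — adding 7 each time.
Track C: 41, 48, 55, 62 — linear: a_n = 34 + 7·n.
Position 15 → track C, term 5 = 69.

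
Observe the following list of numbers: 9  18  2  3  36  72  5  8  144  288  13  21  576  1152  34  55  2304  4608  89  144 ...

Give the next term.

The slot pattern repeats as AABB (period 4), so there are 2 interleaved tracks.
Stream A is 9, 18, 36, 72, 144, 288, 576, 1152, 2304, 4608, which is a geometric progression (common ratio 2).
Stream B is 2, 3, 5, 8, 13, 21, 34, 55, 89, 144, which is Fibonacci-style (each term is the sum of the two before it).
Term 21 comes from stream A (its 11th entry): 9216.

9216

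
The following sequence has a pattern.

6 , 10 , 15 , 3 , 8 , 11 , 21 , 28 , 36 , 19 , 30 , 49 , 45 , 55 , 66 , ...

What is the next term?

Positions follow the repeating pattern AAABBB; grouping by letter gives 2 tracks.
Stream A: 6, 10, 15, 21, 28, 36, 45, 55, 66. Triangular numbers n(n+1)/2 for n = 3, 4, ….
Stream B: 3, 8, 11, 19, 30, 49. Fibonacci-style (each term is the sum of the two before it).
The 16th slot belongs to stream B; its 7th term is 79.

79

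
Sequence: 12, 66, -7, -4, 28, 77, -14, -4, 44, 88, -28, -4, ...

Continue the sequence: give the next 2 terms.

Split by position mod 4 into 4 tracks.
Track A: 12, 28, 44. Linear: a_n = -4 + 16·n.
Track B: 66, 77, 88. Adding 11 each time.
Track C: -7, -14, -28. Multiplying by 2 each time.
Track D: -4, -4, -4. The constant sequence -4.
The 13th slot belongs to track A; its 4th term is 60.
Position 14 → track B, term 4 = 99.

60, 99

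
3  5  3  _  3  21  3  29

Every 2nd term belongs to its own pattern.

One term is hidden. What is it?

13

Taking every 2nd term gives 2 separate tracks.
Stream A: 3, 3, 3, 3 (constant 3).
Stream B: 5, ?, 21, 29 (adding 8 each time).
Filling stream B at index 2 by its rule yields 13.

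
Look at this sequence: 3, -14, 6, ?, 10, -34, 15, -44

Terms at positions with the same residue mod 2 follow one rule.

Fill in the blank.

-24

The terms cycle through 2 interleaved subsequences.
Subsequence A: 3, 6, 10, 15. Triangular numbers n(n+1)/2 for n = 2, 3, ….
Subsequence B: -14, ?, -34, -44. Arithmetic, step −10.
The gap is subsequence B's term 2; the rule gives -24.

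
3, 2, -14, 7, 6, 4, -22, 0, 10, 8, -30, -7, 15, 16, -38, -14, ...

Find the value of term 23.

-54

Split by position mod 4: positions 1, 5, 9, … form one track, and each other residue class forms its own.
Track A is 3, 6, 10, 15, which is triangular numbers n(n+1)/2 for n = 2, 3, ….
Track B is 2, 4, 8, 16, which is powers 2^1, 2^2, 2^3, ….
Track C is -14, -22, -30, -38, which is subtracting 8 each time.
Track D is 7, 0, -7, -14, which is arithmetic with common difference −7.
Position 23 → track C, term 6 = -54.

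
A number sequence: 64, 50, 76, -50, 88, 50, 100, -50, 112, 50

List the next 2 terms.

The terms cycle through 2 interleaved subsequences.
Subsequence A = 64, 76, 88, 100, 112: adding 12 each time.
Subsequence B = 50, -50, 50, -50, 50: the oscillation 50·(−1)^(n+1).
Term 11 comes from subsequence A (its 6th entry): 124.
The 12th slot belongs to subsequence B; its 6th term is -50.

124, -50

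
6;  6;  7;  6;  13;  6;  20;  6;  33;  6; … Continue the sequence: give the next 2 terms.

53, 6

Split by position mod 2 into 2 tracks.
Stream A: 6, 7, 13, 20, 33. A Fibonacci-like recurrence a_n = a_{n-1} + a_{n-2}.
Stream B: 6, 6, 6, 6, 6. The constant sequence 6.
Position 11 → stream A, term 6 = 53.
Position 12 falls in stream B as its term 6, giving 6.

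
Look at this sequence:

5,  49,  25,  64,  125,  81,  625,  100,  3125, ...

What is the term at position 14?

169

Positions 1, 3, 5, … form one subsequence and positions 2, 4, 6, … form another.
Track A: 5, 25, 125, 625, 3125. Successive powers of 5.
Track B: 49, 64, 81, 100. Consecutive squares n² from n = 7.
Term 14 comes from track B (its 7th entry): 169.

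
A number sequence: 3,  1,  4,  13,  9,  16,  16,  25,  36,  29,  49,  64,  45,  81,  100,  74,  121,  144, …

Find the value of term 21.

196

The slot pattern repeats as ABB (period 3), so there are 2 interleaved tracks.
Subsequence A: 3, 13, 16, 29, 45, 74. Fibonacci-style (each term is the sum of the two before it).
Subsequence B: 1, 4, 9, 16, 25, 36, 49, 64, 81, 100, 121, 144. Consecutive squares n² from n = 1.
Position 21 falls in subsequence B as its term 14, giving 196.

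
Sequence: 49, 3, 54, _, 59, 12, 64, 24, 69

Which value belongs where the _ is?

Taking every 2nd term gives 2 separate tracks.
Stream A is 49, 54, 59, 64, 69, which is linear: a_n = 44 + 5·n.
Stream B is 3, ?, 12, 24, which is multiplying by 2 each time.
So the missing entry in stream B is 6.

6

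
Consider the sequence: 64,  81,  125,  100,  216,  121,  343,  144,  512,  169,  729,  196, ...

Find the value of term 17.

Taking every 2nd term gives 2 separate tracks.
Track A: 64, 125, 216, 343, 512, 729 (consecutive cubes n³ from n = 4).
Track B: 81, 100, 121, 144, 169, 196 (perfect squares starting at 9²).
Position 17 falls in track A as its term 9, giving 1728.

1728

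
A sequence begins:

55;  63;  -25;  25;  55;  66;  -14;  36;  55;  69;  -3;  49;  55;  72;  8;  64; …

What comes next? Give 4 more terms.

55, 75, 19, 81

Taking every 4th term gives 4 separate tracks.
Track A = 55, 55, 55, 55: constant 55.
Track B = 63, 66, 69, 72: adding 3 each time.
Track C = -25, -14, -3, 8: adding 11 each time.
Track D = 25, 36, 49, 64: the squares 5², 6², 7², ….
Position 17 falls in track A as its term 5, giving 55.
Position 18 → track B, term 5 = 75.
The 19th slot belongs to track C; its 5th term is 19.
Position 20 falls in track D as its term 5, giving 81.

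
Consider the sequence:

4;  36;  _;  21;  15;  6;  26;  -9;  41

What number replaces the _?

11

Taking every 2nd term gives 2 separate tracks.
Track A: 4, ?, 15, 26, 41 — Fibonacci-style (each term is the sum of the two before it).
Track B: 36, 21, 6, -9 — linear: a_n = 51 − 15·n.
Filling track A at index 2 by its rule yields 11.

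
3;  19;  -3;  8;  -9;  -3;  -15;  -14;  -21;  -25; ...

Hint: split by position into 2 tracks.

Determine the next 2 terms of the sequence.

Split by position mod 2 into 2 tracks.
Track A is 3, -3, -9, -15, -21, which is linear: a_n = 9 − 6·n.
Track B is 19, 8, -3, -14, -25, which is arithmetic with common difference −11.
The 11th slot belongs to track A; its 6th term is -27.
Position 12 falls in track B as its term 6, giving -36.

-27, -36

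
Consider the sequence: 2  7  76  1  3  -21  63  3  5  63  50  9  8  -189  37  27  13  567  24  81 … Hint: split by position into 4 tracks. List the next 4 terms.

The terms cycle through 4 interleaved subsequences.
Subsequence A is 2, 3, 5, 8, 13, which is each term equals the sum of the previous two.
Subsequence B is 7, -21, 63, -189, 567, which is a geometric progression (common ratio -3).
Subsequence C is 76, 63, 50, 37, 24, which is arithmetic with common difference −13.
Subsequence D is 1, 3, 9, 27, 81, which is successive powers of 3.
The 21st slot belongs to subsequence A; its 6th term is 21.
Term 22 comes from subsequence B (its 6th entry): -1701.
Position 23 falls in subsequence C as its term 6, giving 11.
Position 24 falls in subsequence D as its term 6, giving 243.

21, -1701, 11, 243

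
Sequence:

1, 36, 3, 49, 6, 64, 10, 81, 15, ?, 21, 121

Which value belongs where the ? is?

100

Taking every 2nd term gives 2 separate tracks.
Subsequence A: 1, 3, 6, 10, 15, 21. The triangular numbers T_1, T_2, ….
Subsequence B: 36, 49, 64, 81, ?, 121. The squares 6², 7², 8², ….
Subsequence B's pattern makes the blank 100.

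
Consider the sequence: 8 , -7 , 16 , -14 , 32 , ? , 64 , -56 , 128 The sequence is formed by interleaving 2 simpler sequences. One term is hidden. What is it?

-28

Positions 1, 3, 5, … form one subsequence and positions 2, 4, 6, … form another.
Subsequence A: 8, 16, 32, 64, 128 — successive powers of 2.
Subsequence B: -7, -14, ?, -56 — geometric, ×2 each step.
So the missing entry in subsequence B is -28.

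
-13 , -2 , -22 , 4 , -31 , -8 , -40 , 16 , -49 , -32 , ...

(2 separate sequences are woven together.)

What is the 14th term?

-128

Positions 1, 3, 5, … form one subsequence and positions 2, 4, 6, … form another.
Track A: -13, -22, -31, -40, -49 — linear: a_n = -4 − 9·n.
Track B: -2, 4, -8, 16, -32 — geometric with ratio -2.
Position 14 → track B, term 7 = -128.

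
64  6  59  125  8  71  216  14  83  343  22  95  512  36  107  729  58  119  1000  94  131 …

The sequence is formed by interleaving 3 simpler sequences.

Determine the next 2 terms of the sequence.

Split by position mod 3: positions 1, 4, 7, … form one track, and each other residue class forms its own.
Track A = 64, 125, 216, 343, 512, 729, 1000: the cubes 4³, 5³, 6³, ….
Track B = 6, 8, 14, 22, 36, 58, 94: a Fibonacci-like recurrence a_n = a_{n-1} + a_{n-2}.
Track C = 59, 71, 83, 95, 107, 119, 131: arithmetic, step +12.
Position 22 falls in track A as its term 8, giving 1331.
Position 23 → track B, term 8 = 152.

1331, 152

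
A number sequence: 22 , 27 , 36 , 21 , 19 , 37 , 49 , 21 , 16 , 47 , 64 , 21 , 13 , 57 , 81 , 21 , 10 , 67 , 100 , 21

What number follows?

Split by position mod 4 into 4 tracks.
Subsequence A = 22, 19, 16, 13, 10: linear: a_n = 25 − 3·n.
Subsequence B = 27, 37, 47, 57, 67: arithmetic, step +10.
Subsequence C = 36, 49, 64, 81, 100: the squares 6², 7², 8², ….
Subsequence D = 21, 21, 21, 21, 21: constant 21.
The 21st slot belongs to subsequence A; its 6th term is 7.

7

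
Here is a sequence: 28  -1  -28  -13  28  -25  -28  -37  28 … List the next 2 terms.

-49, -28

Odd-indexed and even-indexed terms follow separate rules.
Track A: 28, -28, 28, -28, 28 — the oscillation 28·(−1)^(n+1).
Track B: -1, -13, -25, -37 — subtracting 12 each time.
Term 10 comes from track B (its 5th entry): -49.
Position 11 falls in track A as its term 6, giving -28.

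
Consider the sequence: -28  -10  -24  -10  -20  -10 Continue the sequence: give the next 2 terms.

-16, -10

The terms cycle through 2 interleaved subsequences.
Track A: -28, -24, -20. Adding 4 each time.
Track B: -10, -10, -10. Constant -10.
Position 7 → track A, term 4 = -16.
Term 8 comes from track B (its 4th entry): -10.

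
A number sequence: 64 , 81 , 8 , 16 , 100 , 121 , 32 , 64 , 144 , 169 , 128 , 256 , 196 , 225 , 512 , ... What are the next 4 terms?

1024, 256, 289, 2048

Reading positions in blocks of 4 reveals the pattern AABB — 2 tracks woven together.
Track A: 64, 81, 100, 121, 144, 169, 196, 225. Perfect squares starting at 8².
Track B: 8, 16, 32, 64, 128, 256, 512. A geometric progression (common ratio 2).
Position 16 → track B, term 8 = 1024.
The 17th slot belongs to track A; its 9th term is 256.
Position 18 → track A, term 10 = 289.
The 19th slot belongs to track B; its 9th term is 2048.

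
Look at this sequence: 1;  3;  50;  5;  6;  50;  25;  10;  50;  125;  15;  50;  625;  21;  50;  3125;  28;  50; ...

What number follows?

15625

The terms cycle through 3 interleaved subsequences.
Stream A: 1, 5, 25, 125, 625, 3125 — multiplying by 5 each time.
Stream B: 3, 6, 10, 15, 21, 28 — triangular numbers n(n+1)/2 for n = 2, 3, ….
Stream C: 50, 50, 50, 50, 50, 50 — the constant sequence 50.
Term 19 comes from stream A (its 7th entry): 15625.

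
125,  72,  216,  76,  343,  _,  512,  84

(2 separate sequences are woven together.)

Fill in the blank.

Taking every 2nd term gives 2 separate tracks.
Subsequence A is 125, 216, 343, 512, which is consecutive cubes n³ from n = 5.
Subsequence B is 72, 76, ?, 84, which is arithmetic with common difference +4.
The gap is subsequence B's term 3; the rule gives 80.

80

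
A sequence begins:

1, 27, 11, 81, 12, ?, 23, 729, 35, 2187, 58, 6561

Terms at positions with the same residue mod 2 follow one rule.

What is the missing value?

243

Odd-indexed and even-indexed terms follow separate rules.
Stream A: 1, 11, 12, 23, 35, 58 (each term equals the sum of the previous two).
Stream B: 27, 81, ?, 729, 2187, 6561 (powers 3^3, 3^4, 3^5, …).
So the missing entry in stream B is 243.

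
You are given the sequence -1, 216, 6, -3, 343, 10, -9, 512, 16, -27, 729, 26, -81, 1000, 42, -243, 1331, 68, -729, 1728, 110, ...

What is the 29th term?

Read the sequence 3 terms at a time; column i is its own pattern.
Track A: -1, -3, -9, -27, -81, -243, -729 (a geometric progression (common ratio 3)).
Track B: 216, 343, 512, 729, 1000, 1331, 1728 (consecutive cubes n³ from n = 6).
Track C: 6, 10, 16, 26, 42, 68, 110 (Fibonacci-style (each term is the sum of the two before it)).
Position 29 falls in track B as its term 10, giving 3375.

3375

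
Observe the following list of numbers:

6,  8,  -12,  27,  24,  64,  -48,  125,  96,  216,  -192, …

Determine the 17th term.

Odd-indexed and even-indexed terms follow separate rules.
Subsequence A: 6, -12, 24, -48, 96, -192 — geometric, ×-2 each step.
Subsequence B: 8, 27, 64, 125, 216 — the cubes 2³, 3³, 4³, ….
Term 17 comes from subsequence A (its 9th entry): 1536.

1536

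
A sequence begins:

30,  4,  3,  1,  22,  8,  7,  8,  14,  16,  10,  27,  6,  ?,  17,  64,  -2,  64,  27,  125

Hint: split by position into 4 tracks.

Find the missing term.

32

Taking every 4th term gives 4 separate tracks.
Stream A: 30, 22, 14, 6, -2 — subtracting 8 each time.
Stream B: 4, 8, 16, ?, 64 — powers 2^2, 2^3, 2^4, ….
Stream C: 3, 7, 10, 17, 27 — Fibonacci-style (each term is the sum of the two before it).
Stream D: 1, 8, 27, 64, 125 — perfect cubes starting at 1³.
So the missing entry in stream B is 32.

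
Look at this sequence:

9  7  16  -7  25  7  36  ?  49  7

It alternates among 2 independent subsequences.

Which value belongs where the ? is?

-7

The terms cycle through 2 interleaved subsequences.
Subsequence A: 9, 16, 25, 36, 49. Consecutive squares n² from n = 3.
Subsequence B: 7, -7, 7, ?, 7. The oscillation 7·(−1)^(n+1).
The gap is subsequence B's term 4; the rule gives -7.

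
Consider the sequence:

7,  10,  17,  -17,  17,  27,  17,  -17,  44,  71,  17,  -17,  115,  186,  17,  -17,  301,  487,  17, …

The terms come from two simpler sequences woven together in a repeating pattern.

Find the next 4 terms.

-17, 788, 1275, 17

Positions follow the repeating pattern AABB; grouping by letter gives 2 tracks.
Stream A: 7, 10, 17, 27, 44, 71, 115, 186, 301, 487 (Fibonacci-style (each term is the sum of the two before it)).
Stream B: 17, -17, 17, -17, 17, -17, 17, -17, 17 (alternating ±17).
Position 20 → stream B, term 10 = -17.
Term 21 comes from stream A (its 11th entry): 788.
Position 22 → stream A, term 12 = 1275.
Position 23 → stream B, term 11 = 17.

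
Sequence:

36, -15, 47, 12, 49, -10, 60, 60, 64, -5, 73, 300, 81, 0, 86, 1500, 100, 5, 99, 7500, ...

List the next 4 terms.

121, 10, 112, 37500

Taking every 4th term gives 4 separate tracks.
Stream A: 36, 49, 64, 81, 100 (perfect squares starting at 6²).
Stream B: -15, -10, -5, 0, 5 (linear: a_n = -20 + 5·n).
Stream C: 47, 60, 73, 86, 99 (adding 13 each time).
Stream D: 12, 60, 300, 1500, 7500 (multiplying by 5 each time).
Position 21 → stream A, term 6 = 121.
The 22nd slot belongs to stream B; its 6th term is 10.
Term 23 comes from stream C (its 6th entry): 112.
The 24th slot belongs to stream D; its 6th term is 37500.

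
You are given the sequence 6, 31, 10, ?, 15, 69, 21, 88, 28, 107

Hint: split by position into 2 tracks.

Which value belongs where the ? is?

Positions 1, 3, 5, … form one subsequence and positions 2, 4, 6, … form another.
Track A: 6, 10, 15, 21, 28. The triangular numbers T_3, T_4, ….
Track B: 31, ?, 69, 88, 107. Arithmetic, step +19.
The gap is track B's term 2; the rule gives 50.

50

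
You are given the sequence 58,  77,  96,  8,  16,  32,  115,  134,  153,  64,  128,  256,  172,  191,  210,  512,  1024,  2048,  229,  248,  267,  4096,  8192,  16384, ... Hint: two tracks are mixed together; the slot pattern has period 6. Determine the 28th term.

32768

Positions follow the repeating pattern AAABBB; grouping by letter gives 2 tracks.
Subsequence A = 58, 77, 96, 115, 134, 153, 172, 191, 210, 229, 248, 267: adding 19 each time.
Subsequence B = 8, 16, 32, 64, 128, 256, 512, 1024, 2048, 4096, 8192, 16384: successive powers of 2.
Position 28 → subsequence B, term 13 = 32768.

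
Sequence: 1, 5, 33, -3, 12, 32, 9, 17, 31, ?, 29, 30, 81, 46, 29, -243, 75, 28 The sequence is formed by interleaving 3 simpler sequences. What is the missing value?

-27

The terms cycle through 3 interleaved subsequences.
Track A: 1, -3, 9, ?, 81, -243. Multiplying by -3 each time.
Track B: 5, 12, 17, 29, 46, 75. Each term equals the sum of the previous two.
Track C: 33, 32, 31, 30, 29, 28. Subtracting 1 each time.
Track A's pattern makes the blank -27.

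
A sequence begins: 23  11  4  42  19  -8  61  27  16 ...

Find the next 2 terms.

80, 35

Split by position mod 3 into 3 tracks.
Subsequence A: 23, 42, 61 (arithmetic, step +19).
Subsequence B: 11, 19, 27 (linear: a_n = 3 + 8·n).
Subsequence C: 4, -8, 16 (geometric, ×-2 each step).
Term 10 comes from subsequence A (its 4th entry): 80.
Term 11 comes from subsequence B (its 4th entry): 35.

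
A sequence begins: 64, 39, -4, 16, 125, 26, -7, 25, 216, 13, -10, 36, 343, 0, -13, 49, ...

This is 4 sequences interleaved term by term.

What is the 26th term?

-39

Split by position mod 4: positions 1, 5, 9, … form one track, and each other residue class forms its own.
Track A: 64, 125, 216, 343. Perfect cubes starting at 4³.
Track B: 39, 26, 13, 0. Arithmetic with common difference −13.
Track C: -4, -7, -10, -13. Arithmetic, step −3.
Track D: 16, 25, 36, 49. Consecutive squares n² from n = 4.
Position 26 → track B, term 7 = -39.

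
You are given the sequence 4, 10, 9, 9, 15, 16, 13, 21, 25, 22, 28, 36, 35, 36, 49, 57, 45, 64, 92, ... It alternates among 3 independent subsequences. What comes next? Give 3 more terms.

55, 81, 149

Taking every 3rd term gives 3 separate tracks.
Stream A: 4, 9, 13, 22, 35, 57, 92 — a Fibonacci-like recurrence a_n = a_{n-1} + a_{n-2}.
Stream B: 10, 15, 21, 28, 36, 45 — triangular numbers starting at T_4.
Stream C: 9, 16, 25, 36, 49, 64 — perfect squares starting at 3².
Position 20 falls in stream B as its term 7, giving 55.
Position 21 → stream C, term 7 = 81.
Position 22 → stream A, term 8 = 149.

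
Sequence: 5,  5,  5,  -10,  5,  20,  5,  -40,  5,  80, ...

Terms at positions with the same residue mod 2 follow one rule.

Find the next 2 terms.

Odd-indexed and even-indexed terms follow separate rules.
Subsequence A: 5, 5, 5, 5, 5 — always 5.
Subsequence B: 5, -10, 20, -40, 80 — a geometric progression (common ratio -2).
Position 11 falls in subsequence A as its term 6, giving 5.
Position 12 → subsequence B, term 6 = -160.

5, -160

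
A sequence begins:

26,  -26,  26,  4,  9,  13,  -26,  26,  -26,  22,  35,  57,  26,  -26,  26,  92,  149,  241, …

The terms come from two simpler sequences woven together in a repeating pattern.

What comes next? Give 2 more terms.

Reading positions in blocks of 6 reveals the pattern AAABBB — 2 tracks woven together.
Track A: 26, -26, 26, -26, 26, -26, 26, -26, 26 (the oscillation 26·(−1)^(n+1)).
Track B: 4, 9, 13, 22, 35, 57, 92, 149, 241 (a Fibonacci-like recurrence a_n = a_{n-1} + a_{n-2}).
The 19th slot belongs to track A; its 10th term is -26.
Term 20 comes from track A (its 11th entry): 26.

-26, 26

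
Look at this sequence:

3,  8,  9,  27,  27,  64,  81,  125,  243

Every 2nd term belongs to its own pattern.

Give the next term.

216

Taking every 2nd term gives 2 separate tracks.
Track A is 3, 9, 27, 81, 243, which is successive powers of 3.
Track B is 8, 27, 64, 125, which is consecutive cubes n³ from n = 2.
Position 10 → track B, term 5 = 216.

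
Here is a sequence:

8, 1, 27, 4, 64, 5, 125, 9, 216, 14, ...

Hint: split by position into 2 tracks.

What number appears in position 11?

343

The terms cycle through 2 interleaved subsequences.
Track A: 8, 27, 64, 125, 216 (perfect cubes starting at 2³).
Track B: 1, 4, 5, 9, 14 (each term equals the sum of the previous two).
The 11th slot belongs to track A; its 6th term is 343.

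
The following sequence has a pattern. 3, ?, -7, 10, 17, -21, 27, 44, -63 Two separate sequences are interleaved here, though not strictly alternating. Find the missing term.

Positions follow the repeating pattern AAB; grouping by letter gives 2 tracks.
Stream A: 3, ?, 10, 17, 27, 44 — Fibonacci-style (each term is the sum of the two before it).
Stream B: -7, -21, -63 — a geometric progression (common ratio 3).
Stream A's pattern makes the blank 7.

7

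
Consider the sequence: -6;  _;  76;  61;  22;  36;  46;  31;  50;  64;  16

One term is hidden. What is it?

8

The slot pattern repeats as AABB (period 4), so there are 2 interleaved tracks.
Stream A: -6, ?, 22, 36, 50, 64 — arithmetic with common difference +14.
Stream B: 76, 61, 46, 31, 16 — arithmetic with common difference −15.
The gap is stream A's term 2; the rule gives 8.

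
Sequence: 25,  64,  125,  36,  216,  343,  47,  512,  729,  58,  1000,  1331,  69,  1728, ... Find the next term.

2197

The slot pattern repeats as ABB (period 3), so there are 2 interleaved tracks.
Track A: 25, 36, 47, 58, 69 — linear: a_n = 14 + 11·n.
Track B: 64, 125, 216, 343, 512, 729, 1000, 1331, 1728 — the cubes 4³, 5³, 6³, ….
Position 15 falls in track B as its term 10, giving 2197.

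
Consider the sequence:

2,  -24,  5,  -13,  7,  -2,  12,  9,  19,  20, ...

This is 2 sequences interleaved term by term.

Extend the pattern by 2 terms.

31, 31

Positions 1, 3, 5, … form one subsequence and positions 2, 4, 6, … form another.
Subsequence A: 2, 5, 7, 12, 19 — each term equals the sum of the previous two.
Subsequence B: -24, -13, -2, 9, 20 — arithmetic, step +11.
The 11th slot belongs to subsequence A; its 6th term is 31.
Position 12 → subsequence B, term 6 = 31.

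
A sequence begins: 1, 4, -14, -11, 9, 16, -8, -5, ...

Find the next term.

The slot pattern repeats as AABB (period 4), so there are 2 interleaved tracks.
Track A: 1, 4, 9, 16 — the squares 1², 2², 3², ….
Track B: -14, -11, -8, -5 — arithmetic, step +3.
Term 9 comes from track A (its 5th entry): 25.

25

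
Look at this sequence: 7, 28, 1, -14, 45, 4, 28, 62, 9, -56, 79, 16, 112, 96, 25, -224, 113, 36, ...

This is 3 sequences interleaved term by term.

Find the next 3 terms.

448, 130, 49

Read the sequence 3 terms at a time; column i is its own pattern.
Subsequence A: 7, -14, 28, -56, 112, -224. Multiplying by -2 each time.
Subsequence B: 28, 45, 62, 79, 96, 113. Arithmetic, step +17.
Subsequence C: 1, 4, 9, 16, 25, 36. Perfect squares starting at 1².
Term 19 comes from subsequence A (its 7th entry): 448.
The 20th slot belongs to subsequence B; its 7th term is 130.
Position 21 falls in subsequence C as its term 7, giving 49.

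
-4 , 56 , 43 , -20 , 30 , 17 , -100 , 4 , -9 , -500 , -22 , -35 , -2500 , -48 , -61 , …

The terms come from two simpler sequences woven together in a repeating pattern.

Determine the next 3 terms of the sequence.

Positions follow the repeating pattern ABB; grouping by letter gives 2 tracks.
Subsequence A: -4, -20, -100, -500, -2500 (geometric with ratio 5).
Subsequence B: 56, 43, 30, 17, 4, -9, -22, -35, -48, -61 (arithmetic, step −13).
Term 16 comes from subsequence A (its 6th entry): -12500.
Position 17 → subsequence B, term 11 = -74.
Position 18 falls in subsequence B as its term 12, giving -87.

-12500, -74, -87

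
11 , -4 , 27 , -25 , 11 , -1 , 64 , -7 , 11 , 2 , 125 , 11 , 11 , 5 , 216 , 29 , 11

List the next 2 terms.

8, 343

The terms cycle through 4 interleaved subsequences.
Track A: 11, 11, 11, 11, 11 (constant 11).
Track B: -4, -1, 2, 5 (linear: a_n = -7 + 3·n).
Track C: 27, 64, 125, 216 (the cubes 3³, 4³, 5³, …).
Track D: -25, -7, 11, 29 (arithmetic, step +18).
Position 18 → track B, term 5 = 8.
The 19th slot belongs to track C; its 5th term is 343.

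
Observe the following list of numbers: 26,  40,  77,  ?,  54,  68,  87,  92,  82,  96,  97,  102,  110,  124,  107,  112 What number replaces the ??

Reading positions in blocks of 4 reveals the pattern AABB — 2 tracks woven together.
Subsequence A = 26, 40, 54, 68, 82, 96, 110, 124: linear: a_n = 12 + 14·n.
Subsequence B = 77, ?, 87, 92, 97, 102, 107, 112: arithmetic with common difference +5.
The gap is subsequence B's term 2; the rule gives 82.

82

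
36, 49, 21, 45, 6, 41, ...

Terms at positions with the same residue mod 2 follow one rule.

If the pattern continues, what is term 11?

Taking every 2nd term gives 2 separate tracks.
Track A is 36, 21, 6, which is arithmetic, step −15.
Track B is 49, 45, 41, which is linear: a_n = 53 − 4·n.
The 11th slot belongs to track A; its 6th term is -39.

-39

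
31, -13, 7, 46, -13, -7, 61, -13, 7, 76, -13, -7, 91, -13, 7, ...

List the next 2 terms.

106, -13

The terms cycle through 3 interleaved subsequences.
Track A: 31, 46, 61, 76, 91 (linear: a_n = 16 + 15·n).
Track B: -13, -13, -13, -13, -13 (the constant sequence -13).
Track C: 7, -7, 7, -7, 7 (the oscillation 7·(−1)^(n+1)).
Term 16 comes from track A (its 6th entry): 106.
Position 17 → track B, term 6 = -13.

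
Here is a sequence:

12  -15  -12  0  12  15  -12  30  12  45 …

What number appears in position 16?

Positions 1, 3, 5, … form one subsequence and positions 2, 4, 6, … form another.
Track A: 12, -12, 12, -12, 12 (alternating ±12).
Track B: -15, 0, 15, 30, 45 (arithmetic with common difference +15).
Term 16 comes from track B (its 8th entry): 90.

90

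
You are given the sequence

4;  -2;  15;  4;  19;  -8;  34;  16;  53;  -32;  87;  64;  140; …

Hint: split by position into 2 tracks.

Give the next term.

-128

Taking every 2nd term gives 2 separate tracks.
Track A is 4, 15, 19, 34, 53, 87, 140, which is Fibonacci-style (each term is the sum of the two before it).
Track B is -2, 4, -8, 16, -32, 64, which is geometric, ×-2 each step.
Position 14 falls in track B as its term 7, giving -128.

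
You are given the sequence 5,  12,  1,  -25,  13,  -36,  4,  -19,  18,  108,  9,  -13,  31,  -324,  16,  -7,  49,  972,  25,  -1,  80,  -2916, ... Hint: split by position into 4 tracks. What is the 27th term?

Split by position mod 4: positions 1, 5, 9, … form one track, and each other residue class forms its own.
Subsequence A: 5, 13, 18, 31, 49, 80. Each term equals the sum of the previous two.
Subsequence B: 12, -36, 108, -324, 972, -2916. Multiplying by -3 each time.
Subsequence C: 1, 4, 9, 16, 25. Perfect squares starting at 1².
Subsequence D: -25, -19, -13, -7, -1. Adding 6 each time.
Position 27 falls in subsequence C as its term 7, giving 49.

49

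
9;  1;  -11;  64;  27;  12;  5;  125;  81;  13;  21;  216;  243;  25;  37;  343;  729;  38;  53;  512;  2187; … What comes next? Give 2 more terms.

63, 69

Split by position mod 4: positions 1, 5, 9, … form one track, and each other residue class forms its own.
Track A: 9, 27, 81, 243, 729, 2187. A geometric progression (common ratio 3).
Track B: 1, 12, 13, 25, 38. A Fibonacci-like recurrence a_n = a_{n-1} + a_{n-2}.
Track C: -11, 5, 21, 37, 53. Arithmetic, step +16.
Track D: 64, 125, 216, 343, 512. Consecutive cubes n³ from n = 4.
The 22nd slot belongs to track B; its 6th term is 63.
The 23rd slot belongs to track C; its 6th term is 69.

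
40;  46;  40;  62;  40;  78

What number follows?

Taking every 2nd term gives 2 separate tracks.
Subsequence A is 40, 40, 40, which is the constant sequence 40.
Subsequence B is 46, 62, 78, which is adding 16 each time.
The 7th slot belongs to subsequence A; its 4th term is 40.

40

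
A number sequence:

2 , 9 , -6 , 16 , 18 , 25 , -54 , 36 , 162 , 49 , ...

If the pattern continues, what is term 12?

64

Odd-indexed and even-indexed terms follow separate rules.
Track A: 2, -6, 18, -54, 162. Multiplying by -3 each time.
Track B: 9, 16, 25, 36, 49. The squares 3², 4², 5², ….
Position 12 → track B, term 6 = 64.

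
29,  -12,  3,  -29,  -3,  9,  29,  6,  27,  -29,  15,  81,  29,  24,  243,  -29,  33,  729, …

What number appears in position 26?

60

Split by position mod 3 into 3 tracks.
Subsequence A: 29, -29, 29, -29, 29, -29 (oscillating between 29 and -29).
Subsequence B: -12, -3, 6, 15, 24, 33 (adding 9 each time).
Subsequence C: 3, 9, 27, 81, 243, 729 (powers 3^1, 3^2, 3^3, …).
The 26th slot belongs to subsequence B; its 9th term is 60.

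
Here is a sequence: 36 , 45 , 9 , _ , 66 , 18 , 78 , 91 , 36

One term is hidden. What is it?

55

Positions follow the repeating pattern AAB; grouping by letter gives 2 tracks.
Track A: 36, 45, ?, 66, 78, 91. The triangular numbers T_8, T_9, ….
Track B: 9, 18, 36. A geometric progression (common ratio 2).
Filling track A at index 3 by its rule yields 55.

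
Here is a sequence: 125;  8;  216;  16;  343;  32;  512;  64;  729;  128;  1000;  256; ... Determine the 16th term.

Taking every 2nd term gives 2 separate tracks.
Stream A = 125, 216, 343, 512, 729, 1000: perfect cubes starting at 5³.
Stream B = 8, 16, 32, 64, 128, 256: powers 2^3, 2^4, 2^5, ….
The 16th slot belongs to stream B; its 8th term is 1024.

1024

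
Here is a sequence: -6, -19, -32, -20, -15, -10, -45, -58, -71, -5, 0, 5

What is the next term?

The slot pattern repeats as AAABBB (period 6), so there are 2 interleaved tracks.
Track A: -6, -19, -32, -45, -58, -71 — arithmetic with common difference −13.
Track B: -20, -15, -10, -5, 0, 5 — adding 5 each time.
Term 13 comes from track A (its 7th entry): -84.

-84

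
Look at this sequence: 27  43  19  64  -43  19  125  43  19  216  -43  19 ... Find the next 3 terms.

343, 43, 19

Split by position mod 3: positions 1, 4, 7, … form one track, and each other residue class forms its own.
Track A: 27, 64, 125, 216 (the cubes 3³, 4³, 5³, …).
Track B: 43, -43, 43, -43 (oscillating between 43 and -43).
Track C: 19, 19, 19, 19 (always 19).
Position 13 falls in track A as its term 5, giving 343.
Term 14 comes from track B (its 5th entry): 43.
The 15th slot belongs to track C; its 5th term is 19.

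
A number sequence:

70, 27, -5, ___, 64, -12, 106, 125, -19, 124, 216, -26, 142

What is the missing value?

88

Split by position mod 3 into 3 tracks.
Track A = 70, ?, 106, 124, 142: adding 18 each time.
Track B = 27, 64, 125, 216: perfect cubes starting at 3³.
Track C = -5, -12, -19, -26: linear: a_n = 2 − 7·n.
Track A's pattern makes the blank 88.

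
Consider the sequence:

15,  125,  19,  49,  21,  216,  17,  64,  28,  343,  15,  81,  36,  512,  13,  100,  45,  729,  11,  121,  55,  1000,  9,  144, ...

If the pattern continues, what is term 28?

The terms cycle through 4 interleaved subsequences.
Stream A = 15, 21, 28, 36, 45, 55: triangular numbers n(n+1)/2 for n = 5, 6, ….
Stream B = 125, 216, 343, 512, 729, 1000: consecutive cubes n³ from n = 5.
Stream C = 19, 17, 15, 13, 11, 9: arithmetic with common difference −2.
Stream D = 49, 64, 81, 100, 121, 144: consecutive squares n² from n = 7.
Position 28 falls in stream D as its term 7, giving 169.

169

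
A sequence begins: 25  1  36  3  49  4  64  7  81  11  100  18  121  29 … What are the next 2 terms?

Positions 1, 3, 5, … form one subsequence and positions 2, 4, 6, … form another.
Track A: 25, 36, 49, 64, 81, 100, 121 — the squares 5², 6², 7², ….
Track B: 1, 3, 4, 7, 11, 18, 29 — Fibonacci-style (each term is the sum of the two before it).
The 15th slot belongs to track A; its 8th term is 144.
Term 16 comes from track B (its 8th entry): 47.

144, 47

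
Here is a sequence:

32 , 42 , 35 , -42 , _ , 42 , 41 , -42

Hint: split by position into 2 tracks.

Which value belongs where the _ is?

38

Positions 1, 3, 5, … form one subsequence and positions 2, 4, 6, … form another.
Subsequence A is 32, 35, ?, 41, which is adding 3 each time.
Subsequence B is 42, -42, 42, -42, which is oscillating between 42 and -42.
Filling subsequence A at index 3 by its rule yields 38.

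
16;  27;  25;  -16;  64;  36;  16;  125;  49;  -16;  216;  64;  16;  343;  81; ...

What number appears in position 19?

Split by position mod 3 into 3 tracks.
Track A: 16, -16, 16, -16, 16 — oscillating between 16 and -16.
Track B: 27, 64, 125, 216, 343 — the cubes 3³, 4³, 5³, ….
Track C: 25, 36, 49, 64, 81 — consecutive squares n² from n = 5.
Term 19 comes from track A (its 7th entry): 16.

16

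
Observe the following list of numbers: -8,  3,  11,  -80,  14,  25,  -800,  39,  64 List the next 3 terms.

-8000, 103, 167

Reading positions in blocks of 3 reveals the pattern ABB — 2 tracks woven together.
Stream A: -8, -80, -800 (multiplying by 10 each time).
Stream B: 3, 11, 14, 25, 39, 64 (a Fibonacci-like recurrence a_n = a_{n-1} + a_{n-2}).
Position 10 → stream A, term 4 = -8000.
Position 11 falls in stream B as its term 7, giving 103.
The 12th slot belongs to stream B; its 8th term is 167.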